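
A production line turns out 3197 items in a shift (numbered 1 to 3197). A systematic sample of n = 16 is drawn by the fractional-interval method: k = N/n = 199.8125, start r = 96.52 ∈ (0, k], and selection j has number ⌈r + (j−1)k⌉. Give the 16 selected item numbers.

j=1: r + 0k = 96.52 → ⌈·⌉ = 97
j=2: r + 1k = 296.3325 → ⌈·⌉ = 297
j=3: r + 2k = 496.145 → ⌈·⌉ = 497
j=4: r + 3k = 695.9575 → ⌈·⌉ = 696
j=5: r + 4k = 895.77 → ⌈·⌉ = 896
j=6: r + 5k = 1095.5825 → ⌈·⌉ = 1096
j=7: r + 6k = 1295.395 → ⌈·⌉ = 1296
j=8: r + 7k = 1495.2075 → ⌈·⌉ = 1496
j=9: r + 8k = 1695.02 → ⌈·⌉ = 1696
j=10: r + 9k = 1894.8325 → ⌈·⌉ = 1895
j=11: r + 10k = 2094.645 → ⌈·⌉ = 2095
j=12: r + 11k = 2294.4575 → ⌈·⌉ = 2295
j=13: r + 12k = 2494.27 → ⌈·⌉ = 2495
j=14: r + 13k = 2694.0825 → ⌈·⌉ = 2695
j=15: r + 14k = 2893.895 → ⌈·⌉ = 2894
j=16: r + 15k = 3093.7075 → ⌈·⌉ = 3094

97, 297, 497, 696, 896, 1096, 1296, 1496, 1696, 1895, 2095, 2295, 2495, 2695, 2894, 3094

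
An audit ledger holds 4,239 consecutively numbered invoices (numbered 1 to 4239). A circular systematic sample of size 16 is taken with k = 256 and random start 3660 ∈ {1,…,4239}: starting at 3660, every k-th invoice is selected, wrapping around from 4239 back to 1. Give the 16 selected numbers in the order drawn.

3660, 3916, 4172, 189, 445, 701, 957, 1213, 1469, 1725, 1981, 2237, 2493, 2749, 3005, 3261

Selection 1: 3660
Selection 2: 3660 + 256 = 3916
Selection 3: 3916 + 256 = 4172
Selection 4: 4172 + 256 = 4428 → 4428 − 4239 = 189
Selection 5: 189 + 256 = 445
Selection 6: 445 + 256 = 701
Selection 7: 701 + 256 = 957
Selection 8: 957 + 256 = 1213
Selection 9: 1213 + 256 = 1469
Selection 10: 1469 + 256 = 1725
Selection 11: 1725 + 256 = 1981
Selection 12: 1981 + 256 = 2237
Selection 13: 2237 + 256 = 2493
Selection 14: 2493 + 256 = 2749
Selection 15: 2749 + 256 = 3005
Selection 16: 3005 + 256 = 3261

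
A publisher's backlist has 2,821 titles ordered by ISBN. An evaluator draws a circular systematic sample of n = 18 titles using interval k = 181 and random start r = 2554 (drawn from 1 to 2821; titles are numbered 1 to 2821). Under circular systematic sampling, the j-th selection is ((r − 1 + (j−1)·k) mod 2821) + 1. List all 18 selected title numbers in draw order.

2554, 2735, 95, 276, 457, 638, 819, 1000, 1181, 1362, 1543, 1724, 1905, 2086, 2267, 2448, 2629, 2810

Selection 1: 2554
Selection 2: 2554 + 181 = 2735
Selection 3: 2735 + 181 = 2916 → 2916 − 2821 = 95
Selection 4: 95 + 181 = 276
Selection 5: 276 + 181 = 457
Selection 6: 457 + 181 = 638
Selection 7: 638 + 181 = 819
Selection 8: 819 + 181 = 1000
Selection 9: 1000 + 181 = 1181
Selection 10: 1181 + 181 = 1362
Selection 11: 1362 + 181 = 1543
Selection 12: 1543 + 181 = 1724
Selection 13: 1724 + 181 = 1905
Selection 14: 1905 + 181 = 2086
Selection 15: 2086 + 181 = 2267
Selection 16: 2267 + 181 = 2448
Selection 17: 2448 + 181 = 2629
Selection 18: 2629 + 181 = 2810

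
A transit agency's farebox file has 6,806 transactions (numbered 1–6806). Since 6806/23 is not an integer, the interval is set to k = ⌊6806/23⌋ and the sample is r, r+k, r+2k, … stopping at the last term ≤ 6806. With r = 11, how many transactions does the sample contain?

24

k = ⌊6806/23⌋ = 295
Achieved size = ⌊(6806 − 11)/295⌋ + 1 = ⌊6795/295⌋ + 1 = 23 + 1 = 24
(last selection: 11 + 23×295 = 6796 ≤ 6806; next would be 7091 > 6806)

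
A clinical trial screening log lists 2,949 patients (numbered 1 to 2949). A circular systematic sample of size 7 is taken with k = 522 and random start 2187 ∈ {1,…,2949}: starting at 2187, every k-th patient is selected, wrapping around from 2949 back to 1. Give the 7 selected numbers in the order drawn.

Selection 1: 2187
Selection 2: 2187 + 522 = 2709
Selection 3: 2709 + 522 = 3231 → 3231 − 2949 = 282
Selection 4: 282 + 522 = 804
Selection 5: 804 + 522 = 1326
Selection 6: 1326 + 522 = 1848
Selection 7: 1848 + 522 = 2370

2187, 2709, 282, 804, 1326, 1848, 2370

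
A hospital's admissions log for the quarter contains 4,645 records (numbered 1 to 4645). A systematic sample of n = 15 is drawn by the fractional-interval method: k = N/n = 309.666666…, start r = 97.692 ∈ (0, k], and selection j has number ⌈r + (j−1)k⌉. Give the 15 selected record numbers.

98, 408, 718, 1027, 1337, 1647, 1956, 2266, 2576, 2885, 3195, 3505, 3814, 4124, 4434

j=1: r + 0k = 97.692 → ⌈·⌉ = 98
j=2: r + 1k = 407.358666… → ⌈·⌉ = 408
j=3: r + 2k = 717.025333… → ⌈·⌉ = 718
j=4: r + 3k = 1026.692 → ⌈·⌉ = 1027
j=5: r + 4k = 1336.358666… → ⌈·⌉ = 1337
j=6: r + 5k = 1646.025333… → ⌈·⌉ = 1647
j=7: r + 6k = 1955.692 → ⌈·⌉ = 1956
j=8: r + 7k = 2265.358666… → ⌈·⌉ = 2266
j=9: r + 8k = 2575.025333… → ⌈·⌉ = 2576
j=10: r + 9k = 2884.692 → ⌈·⌉ = 2885
j=11: r + 10k = 3194.358666… → ⌈·⌉ = 3195
j=12: r + 11k = 3504.025333… → ⌈·⌉ = 3505
j=13: r + 12k = 3813.692 → ⌈·⌉ = 3814
j=14: r + 13k = 4123.358666… → ⌈·⌉ = 4124
j=15: r + 14k = 4433.025333… → ⌈·⌉ = 4434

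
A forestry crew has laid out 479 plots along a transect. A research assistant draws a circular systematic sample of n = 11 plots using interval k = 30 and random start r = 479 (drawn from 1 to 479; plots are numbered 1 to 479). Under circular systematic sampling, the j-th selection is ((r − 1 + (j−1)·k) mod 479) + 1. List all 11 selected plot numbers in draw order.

479, 30, 60, 90, 120, 150, 180, 210, 240, 270, 300

Selection 1: 479
Selection 2: 479 + 30 = 509 → 509 − 479 = 30
Selection 3: 30 + 30 = 60
Selection 4: 60 + 30 = 90
Selection 5: 90 + 30 = 120
Selection 6: 120 + 30 = 150
Selection 7: 150 + 30 = 180
Selection 8: 180 + 30 = 210
Selection 9: 210 + 30 = 240
Selection 10: 240 + 30 = 270
Selection 11: 270 + 30 = 300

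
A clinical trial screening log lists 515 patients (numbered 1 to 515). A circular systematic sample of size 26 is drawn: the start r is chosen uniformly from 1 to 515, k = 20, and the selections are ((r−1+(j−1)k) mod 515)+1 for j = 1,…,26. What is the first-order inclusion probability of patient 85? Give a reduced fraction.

26/515

For each position j, as r ranges over 1…515 the j-th selection hits every patient exactly once, so patient 85 is selected for exactly 26 of the 515 starts.
Inclusion probability = 26/515.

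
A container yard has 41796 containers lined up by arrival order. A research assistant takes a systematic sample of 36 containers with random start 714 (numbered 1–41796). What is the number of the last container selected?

k = 41796/36 = 1161
36th selection = r + (36−1)·k = 714 + 35×1161 = 714 + 40635 = 41349

41349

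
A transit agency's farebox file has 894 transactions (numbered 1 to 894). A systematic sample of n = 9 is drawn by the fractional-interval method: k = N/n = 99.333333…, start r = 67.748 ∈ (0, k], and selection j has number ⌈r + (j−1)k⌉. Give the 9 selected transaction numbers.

j=1: r + 0k = 67.748 → ⌈·⌉ = 68
j=2: r + 1k = 167.081333… → ⌈·⌉ = 168
j=3: r + 2k = 266.414666… → ⌈·⌉ = 267
j=4: r + 3k = 365.748 → ⌈·⌉ = 366
j=5: r + 4k = 465.081333… → ⌈·⌉ = 466
j=6: r + 5k = 564.414666… → ⌈·⌉ = 565
j=7: r + 6k = 663.748 → ⌈·⌉ = 664
j=8: r + 7k = 763.081333… → ⌈·⌉ = 764
j=9: r + 8k = 862.414666… → ⌈·⌉ = 863

68, 168, 267, 366, 466, 565, 664, 764, 863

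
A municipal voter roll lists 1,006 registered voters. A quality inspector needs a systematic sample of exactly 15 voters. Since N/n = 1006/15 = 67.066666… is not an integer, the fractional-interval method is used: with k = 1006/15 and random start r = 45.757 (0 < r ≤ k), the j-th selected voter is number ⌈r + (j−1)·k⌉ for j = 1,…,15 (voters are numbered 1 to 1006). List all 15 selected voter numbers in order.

j=1: r + 0k = 45.757 → ⌈·⌉ = 46
j=2: r + 1k = 112.823666… → ⌈·⌉ = 113
j=3: r + 2k = 179.890333… → ⌈·⌉ = 180
j=4: r + 3k = 246.957 → ⌈·⌉ = 247
j=5: r + 4k = 314.023666… → ⌈·⌉ = 315
j=6: r + 5k = 381.090333… → ⌈·⌉ = 382
j=7: r + 6k = 448.157 → ⌈·⌉ = 449
j=8: r + 7k = 515.223666… → ⌈·⌉ = 516
j=9: r + 8k = 582.290333… → ⌈·⌉ = 583
j=10: r + 9k = 649.357 → ⌈·⌉ = 650
j=11: r + 10k = 716.423666… → ⌈·⌉ = 717
j=12: r + 11k = 783.490333… → ⌈·⌉ = 784
j=13: r + 12k = 850.557 → ⌈·⌉ = 851
j=14: r + 13k = 917.623666… → ⌈·⌉ = 918
j=15: r + 14k = 984.690333… → ⌈·⌉ = 985

46, 113, 180, 247, 315, 382, 449, 516, 583, 650, 717, 784, 851, 918, 985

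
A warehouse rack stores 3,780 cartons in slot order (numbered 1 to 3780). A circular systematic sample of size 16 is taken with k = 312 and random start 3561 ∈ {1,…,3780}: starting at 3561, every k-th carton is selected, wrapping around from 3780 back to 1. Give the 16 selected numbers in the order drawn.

3561, 93, 405, 717, 1029, 1341, 1653, 1965, 2277, 2589, 2901, 3213, 3525, 57, 369, 681

Selection 1: 3561
Selection 2: 3561 + 312 = 3873 → 3873 − 3780 = 93
Selection 3: 93 + 312 = 405
Selection 4: 405 + 312 = 717
Selection 5: 717 + 312 = 1029
Selection 6: 1029 + 312 = 1341
Selection 7: 1341 + 312 = 1653
Selection 8: 1653 + 312 = 1965
Selection 9: 1965 + 312 = 2277
Selection 10: 2277 + 312 = 2589
Selection 11: 2589 + 312 = 2901
Selection 12: 2901 + 312 = 3213
Selection 13: 3213 + 312 = 3525
Selection 14: 3525 + 312 = 3837 → 3837 − 3780 = 57
Selection 15: 57 + 312 = 369
Selection 16: 369 + 312 = 681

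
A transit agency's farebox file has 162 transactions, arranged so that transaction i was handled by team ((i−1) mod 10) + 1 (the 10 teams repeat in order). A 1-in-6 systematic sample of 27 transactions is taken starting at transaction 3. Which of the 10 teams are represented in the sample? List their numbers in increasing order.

Consecutive selections differ by k = 6, so their team numbers differ by 6 mod 10 = 6.
gcd(6, 10) = 2, so the sample visits 10/2 = 5 distinct residues mod 10.
Start 3 is team 3; the teams hit are 1, 3, 5, 7, 9.

1, 3, 5, 7, 9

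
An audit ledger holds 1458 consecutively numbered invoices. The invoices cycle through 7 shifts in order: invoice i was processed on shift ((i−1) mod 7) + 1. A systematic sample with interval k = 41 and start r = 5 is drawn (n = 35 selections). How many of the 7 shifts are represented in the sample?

7

Consecutive selections differ by k = 41, so their shift numbers differ by 41 mod 7 = 6.
gcd(41, 7) = 1, so the sample visits 7/1 = 7 distinct residues mod 7.
Start 5 is shift 5; the shifts hit are 1, 2, 3, 4, 5, 6, 7.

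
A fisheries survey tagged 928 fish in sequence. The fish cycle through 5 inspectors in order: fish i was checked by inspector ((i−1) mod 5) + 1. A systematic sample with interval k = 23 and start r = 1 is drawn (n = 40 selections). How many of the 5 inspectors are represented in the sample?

Consecutive selections differ by k = 23, so their inspector numbers differ by 23 mod 5 = 3.
gcd(23, 5) = 1, so the sample visits 5/1 = 5 distinct residues mod 5.
Start 1 is inspector 1; the inspectors hit are 1, 2, 3, 4, 5.

5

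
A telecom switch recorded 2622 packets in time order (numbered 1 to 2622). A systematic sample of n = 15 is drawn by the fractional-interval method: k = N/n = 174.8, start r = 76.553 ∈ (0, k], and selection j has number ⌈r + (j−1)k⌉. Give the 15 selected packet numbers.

j=1: r + 0k = 76.553 → ⌈·⌉ = 77
j=2: r + 1k = 251.353 → ⌈·⌉ = 252
j=3: r + 2k = 426.153 → ⌈·⌉ = 427
j=4: r + 3k = 600.953 → ⌈·⌉ = 601
j=5: r + 4k = 775.753 → ⌈·⌉ = 776
j=6: r + 5k = 950.553 → ⌈·⌉ = 951
j=7: r + 6k = 1125.353 → ⌈·⌉ = 1126
j=8: r + 7k = 1300.153 → ⌈·⌉ = 1301
j=9: r + 8k = 1474.953 → ⌈·⌉ = 1475
j=10: r + 9k = 1649.753 → ⌈·⌉ = 1650
j=11: r + 10k = 1824.553 → ⌈·⌉ = 1825
j=12: r + 11k = 1999.353 → ⌈·⌉ = 2000
j=13: r + 12k = 2174.153 → ⌈·⌉ = 2175
j=14: r + 13k = 2348.953 → ⌈·⌉ = 2349
j=15: r + 14k = 2523.753 → ⌈·⌉ = 2524

77, 252, 427, 601, 776, 951, 1126, 1301, 1475, 1650, 1825, 2000, 2175, 2349, 2524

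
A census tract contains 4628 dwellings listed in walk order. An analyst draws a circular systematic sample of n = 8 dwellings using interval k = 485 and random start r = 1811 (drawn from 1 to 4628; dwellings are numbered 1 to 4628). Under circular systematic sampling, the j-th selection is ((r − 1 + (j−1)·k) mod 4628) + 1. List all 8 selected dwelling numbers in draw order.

Selection 1: 1811
Selection 2: 1811 + 485 = 2296
Selection 3: 2296 + 485 = 2781
Selection 4: 2781 + 485 = 3266
Selection 5: 3266 + 485 = 3751
Selection 6: 3751 + 485 = 4236
Selection 7: 4236 + 485 = 4721 → 4721 − 4628 = 93
Selection 8: 93 + 485 = 578

1811, 2296, 2781, 3266, 3751, 4236, 93, 578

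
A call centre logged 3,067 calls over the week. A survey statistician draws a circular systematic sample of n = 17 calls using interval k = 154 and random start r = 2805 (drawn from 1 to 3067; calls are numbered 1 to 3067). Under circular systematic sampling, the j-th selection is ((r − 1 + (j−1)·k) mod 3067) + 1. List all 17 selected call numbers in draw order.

2805, 2959, 46, 200, 354, 508, 662, 816, 970, 1124, 1278, 1432, 1586, 1740, 1894, 2048, 2202

Selection 1: 2805
Selection 2: 2805 + 154 = 2959
Selection 3: 2959 + 154 = 3113 → 3113 − 3067 = 46
Selection 4: 46 + 154 = 200
Selection 5: 200 + 154 = 354
Selection 6: 354 + 154 = 508
Selection 7: 508 + 154 = 662
Selection 8: 662 + 154 = 816
Selection 9: 816 + 154 = 970
Selection 10: 970 + 154 = 1124
Selection 11: 1124 + 154 = 1278
Selection 12: 1278 + 154 = 1432
Selection 13: 1432 + 154 = 1586
Selection 14: 1586 + 154 = 1740
Selection 15: 1740 + 154 = 1894
Selection 16: 1894 + 154 = 2048
Selection 17: 2048 + 154 = 2202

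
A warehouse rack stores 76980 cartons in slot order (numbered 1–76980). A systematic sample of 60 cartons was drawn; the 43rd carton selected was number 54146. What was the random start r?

260

k = 76980/60 = 1283
r = 54146 − (43−1)×1283 = 54146 − 53886 = 260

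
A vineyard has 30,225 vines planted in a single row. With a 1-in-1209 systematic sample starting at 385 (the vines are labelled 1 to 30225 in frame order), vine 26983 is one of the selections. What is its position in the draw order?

23

k = 1209
position = (26983 − 385)/1209 + 1 = 26598/1209 + 1 = 22 + 1 = 23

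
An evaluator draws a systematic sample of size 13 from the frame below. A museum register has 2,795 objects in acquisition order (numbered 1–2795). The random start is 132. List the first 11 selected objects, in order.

132, 347, 562, 777, 992, 1207, 1422, 1637, 1852, 2067, 2282

k = N/n = 2795/13 = 215
object 1: 132
object 2: 132 + 215 = 347
object 3: 347 + 215 = 562
object 4: 562 + 215 = 777
object 5: 777 + 215 = 992
object 6: 992 + 215 = 1207
object 7: 1207 + 215 = 1422
object 8: 1422 + 215 = 1637
object 9: 1637 + 215 = 1852
object 10: 1852 + 215 = 2067
object 11: 2067 + 215 = 2282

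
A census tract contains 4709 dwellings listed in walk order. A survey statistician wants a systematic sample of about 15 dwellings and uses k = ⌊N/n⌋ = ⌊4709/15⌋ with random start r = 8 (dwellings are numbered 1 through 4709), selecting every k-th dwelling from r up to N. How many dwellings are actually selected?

16

k = ⌊4709/15⌋ = 313
Achieved size = ⌊(4709 − 8)/313⌋ + 1 = ⌊4701/313⌋ + 1 = 15 + 1 = 16
(last selection: 8 + 15×313 = 4703 ≤ 4709; next would be 5016 > 4709)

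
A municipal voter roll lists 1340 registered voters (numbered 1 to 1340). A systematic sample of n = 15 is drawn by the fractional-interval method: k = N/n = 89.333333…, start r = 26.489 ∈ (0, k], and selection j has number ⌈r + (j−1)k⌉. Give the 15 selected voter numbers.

27, 116, 206, 295, 384, 474, 563, 652, 742, 831, 920, 1010, 1099, 1188, 1278

j=1: r + 0k = 26.489 → ⌈·⌉ = 27
j=2: r + 1k = 115.822333… → ⌈·⌉ = 116
j=3: r + 2k = 205.155666… → ⌈·⌉ = 206
j=4: r + 3k = 294.489 → ⌈·⌉ = 295
j=5: r + 4k = 383.822333… → ⌈·⌉ = 384
j=6: r + 5k = 473.155666… → ⌈·⌉ = 474
j=7: r + 6k = 562.489 → ⌈·⌉ = 563
j=8: r + 7k = 651.822333… → ⌈·⌉ = 652
j=9: r + 8k = 741.155666… → ⌈·⌉ = 742
j=10: r + 9k = 830.489 → ⌈·⌉ = 831
j=11: r + 10k = 919.822333… → ⌈·⌉ = 920
j=12: r + 11k = 1009.155666… → ⌈·⌉ = 1010
j=13: r + 12k = 1098.489 → ⌈·⌉ = 1099
j=14: r + 13k = 1187.822333… → ⌈·⌉ = 1188
j=15: r + 14k = 1277.155666… → ⌈·⌉ = 1278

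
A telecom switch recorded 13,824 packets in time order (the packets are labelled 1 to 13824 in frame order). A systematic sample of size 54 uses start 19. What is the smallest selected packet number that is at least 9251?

k = 13824/54 = 256
Steps past start: ⌈(9251 − 19)/256⌉ = ⌈9232/256⌉ = 37
Selected packet: 19 + 37×256 = 9491

9491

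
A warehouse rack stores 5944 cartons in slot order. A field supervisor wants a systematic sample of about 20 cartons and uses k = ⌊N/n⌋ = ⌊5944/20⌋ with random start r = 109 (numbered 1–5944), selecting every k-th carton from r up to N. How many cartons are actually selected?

k = ⌊5944/20⌋ = 297
Achieved size = ⌊(5944 − 109)/297⌋ + 1 = ⌊5835/297⌋ + 1 = 19 + 1 = 20
(last selection: 109 + 19×297 = 5752 ≤ 5944; next would be 6049 > 5944)

20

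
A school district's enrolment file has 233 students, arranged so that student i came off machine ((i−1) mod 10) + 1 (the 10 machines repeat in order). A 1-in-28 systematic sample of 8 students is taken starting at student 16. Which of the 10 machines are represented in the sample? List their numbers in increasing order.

2, 4, 6, 8, 10

Consecutive selections differ by k = 28, so their machine numbers differ by 28 mod 10 = 8.
gcd(28, 10) = 2, so the sample visits 10/2 = 5 distinct residues mod 10.
Start 16 is machine 6; the machines hit are 2, 4, 6, 8, 10.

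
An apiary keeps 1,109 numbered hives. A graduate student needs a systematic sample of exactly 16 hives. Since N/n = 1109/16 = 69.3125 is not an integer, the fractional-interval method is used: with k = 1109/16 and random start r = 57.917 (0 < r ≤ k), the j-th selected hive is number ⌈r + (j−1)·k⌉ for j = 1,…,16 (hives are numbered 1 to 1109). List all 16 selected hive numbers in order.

58, 128, 197, 266, 336, 405, 474, 544, 613, 682, 752, 821, 890, 959, 1029, 1098

j=1: r + 0k = 57.917 → ⌈·⌉ = 58
j=2: r + 1k = 127.2295 → ⌈·⌉ = 128
j=3: r + 2k = 196.542 → ⌈·⌉ = 197
j=4: r + 3k = 265.8545 → ⌈·⌉ = 266
j=5: r + 4k = 335.167 → ⌈·⌉ = 336
j=6: r + 5k = 404.4795 → ⌈·⌉ = 405
j=7: r + 6k = 473.792 → ⌈·⌉ = 474
j=8: r + 7k = 543.1045 → ⌈·⌉ = 544
j=9: r + 8k = 612.417 → ⌈·⌉ = 613
j=10: r + 9k = 681.7295 → ⌈·⌉ = 682
j=11: r + 10k = 751.042 → ⌈·⌉ = 752
j=12: r + 11k = 820.3545 → ⌈·⌉ = 821
j=13: r + 12k = 889.667 → ⌈·⌉ = 890
j=14: r + 13k = 958.9795 → ⌈·⌉ = 959
j=15: r + 14k = 1028.292 → ⌈·⌉ = 1029
j=16: r + 15k = 1097.6045 → ⌈·⌉ = 1098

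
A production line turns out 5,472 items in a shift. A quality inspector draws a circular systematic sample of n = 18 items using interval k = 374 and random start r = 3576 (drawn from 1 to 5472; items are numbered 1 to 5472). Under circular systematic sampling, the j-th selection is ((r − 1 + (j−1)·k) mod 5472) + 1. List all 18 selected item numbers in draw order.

Selection 1: 3576
Selection 2: 3576 + 374 = 3950
Selection 3: 3950 + 374 = 4324
Selection 4: 4324 + 374 = 4698
Selection 5: 4698 + 374 = 5072
Selection 6: 5072 + 374 = 5446
Selection 7: 5446 + 374 = 5820 → 5820 − 5472 = 348
Selection 8: 348 + 374 = 722
Selection 9: 722 + 374 = 1096
Selection 10: 1096 + 374 = 1470
Selection 11: 1470 + 374 = 1844
Selection 12: 1844 + 374 = 2218
Selection 13: 2218 + 374 = 2592
Selection 14: 2592 + 374 = 2966
Selection 15: 2966 + 374 = 3340
Selection 16: 3340 + 374 = 3714
Selection 17: 3714 + 374 = 4088
Selection 18: 4088 + 374 = 4462

3576, 3950, 4324, 4698, 5072, 5446, 348, 722, 1096, 1470, 1844, 2218, 2592, 2966, 3340, 3714, 4088, 4462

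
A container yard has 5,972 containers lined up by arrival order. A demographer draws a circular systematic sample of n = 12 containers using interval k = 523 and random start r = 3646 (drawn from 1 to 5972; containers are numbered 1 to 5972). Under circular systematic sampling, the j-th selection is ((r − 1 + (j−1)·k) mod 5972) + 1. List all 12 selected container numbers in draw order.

Selection 1: 3646
Selection 2: 3646 + 523 = 4169
Selection 3: 4169 + 523 = 4692
Selection 4: 4692 + 523 = 5215
Selection 5: 5215 + 523 = 5738
Selection 6: 5738 + 523 = 6261 → 6261 − 5972 = 289
Selection 7: 289 + 523 = 812
Selection 8: 812 + 523 = 1335
Selection 9: 1335 + 523 = 1858
Selection 10: 1858 + 523 = 2381
Selection 11: 2381 + 523 = 2904
Selection 12: 2904 + 523 = 3427

3646, 4169, 4692, 5215, 5738, 289, 812, 1335, 1858, 2381, 2904, 3427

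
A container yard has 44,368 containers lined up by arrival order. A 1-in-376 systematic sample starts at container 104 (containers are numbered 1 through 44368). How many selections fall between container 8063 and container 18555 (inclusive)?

k = 376
First selection ≥ 8063: 104 + ⌈(8063−104)/376⌉·376 = 104 + 22×376 = 8376
Last selection ≤ 18555: 104 + ⌊(18555−104)/376⌋·376 = 104 + 49×376 = 18528
Count = 49 − 22 + 1 = 28

28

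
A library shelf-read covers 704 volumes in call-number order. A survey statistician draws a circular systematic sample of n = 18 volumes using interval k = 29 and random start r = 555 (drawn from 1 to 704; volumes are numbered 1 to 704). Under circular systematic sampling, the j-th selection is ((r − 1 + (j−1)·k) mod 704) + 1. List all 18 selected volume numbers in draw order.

555, 584, 613, 642, 671, 700, 25, 54, 83, 112, 141, 170, 199, 228, 257, 286, 315, 344

Selection 1: 555
Selection 2: 555 + 29 = 584
Selection 3: 584 + 29 = 613
Selection 4: 613 + 29 = 642
Selection 5: 642 + 29 = 671
Selection 6: 671 + 29 = 700
Selection 7: 700 + 29 = 729 → 729 − 704 = 25
Selection 8: 25 + 29 = 54
Selection 9: 54 + 29 = 83
Selection 10: 83 + 29 = 112
Selection 11: 112 + 29 = 141
Selection 12: 141 + 29 = 170
Selection 13: 170 + 29 = 199
Selection 14: 199 + 29 = 228
Selection 15: 228 + 29 = 257
Selection 16: 257 + 29 = 286
Selection 17: 286 + 29 = 315
Selection 18: 315 + 29 = 344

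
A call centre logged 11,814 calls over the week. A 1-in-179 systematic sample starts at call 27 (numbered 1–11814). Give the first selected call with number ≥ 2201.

2354

k = 179
Steps past start: ⌈(2201 − 27)/179⌉ = ⌈2174/179⌉ = 13
Selected call: 27 + 13×179 = 2354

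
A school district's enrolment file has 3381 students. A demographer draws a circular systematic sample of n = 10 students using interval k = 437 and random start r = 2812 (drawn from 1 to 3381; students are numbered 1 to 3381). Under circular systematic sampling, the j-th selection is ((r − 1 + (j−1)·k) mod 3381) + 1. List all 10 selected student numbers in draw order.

Selection 1: 2812
Selection 2: 2812 + 437 = 3249
Selection 3: 3249 + 437 = 3686 → 3686 − 3381 = 305
Selection 4: 305 + 437 = 742
Selection 5: 742 + 437 = 1179
Selection 6: 1179 + 437 = 1616
Selection 7: 1616 + 437 = 2053
Selection 8: 2053 + 437 = 2490
Selection 9: 2490 + 437 = 2927
Selection 10: 2927 + 437 = 3364

2812, 3249, 305, 742, 1179, 1616, 2053, 2490, 2927, 3364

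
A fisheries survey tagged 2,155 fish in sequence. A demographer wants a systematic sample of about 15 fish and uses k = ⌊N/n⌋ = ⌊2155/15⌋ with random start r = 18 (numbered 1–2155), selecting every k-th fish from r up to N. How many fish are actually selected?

k = ⌊2155/15⌋ = 143
Achieved size = ⌊(2155 − 18)/143⌋ + 1 = ⌊2137/143⌋ + 1 = 14 + 1 = 15
(last selection: 18 + 14×143 = 2020 ≤ 2155; next would be 2163 > 2155)

15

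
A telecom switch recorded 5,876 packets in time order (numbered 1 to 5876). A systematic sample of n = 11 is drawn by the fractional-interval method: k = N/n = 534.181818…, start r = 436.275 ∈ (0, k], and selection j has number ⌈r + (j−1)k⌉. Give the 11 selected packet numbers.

j=1: r + 0k = 436.275 → ⌈·⌉ = 437
j=2: r + 1k = 970.456818… → ⌈·⌉ = 971
j=3: r + 2k = 1504.638636… → ⌈·⌉ = 1505
j=4: r + 3k = 2038.820454… → ⌈·⌉ = 2039
j=5: r + 4k = 2573.002272… → ⌈·⌉ = 2574
j=6: r + 5k = 3107.184090… → ⌈·⌉ = 3108
j=7: r + 6k = 3641.365909… → ⌈·⌉ = 3642
j=8: r + 7k = 4175.547727… → ⌈·⌉ = 4176
j=9: r + 8k = 4709.729545… → ⌈·⌉ = 4710
j=10: r + 9k = 5243.911363… → ⌈·⌉ = 5244
j=11: r + 10k = 5778.093181… → ⌈·⌉ = 5779

437, 971, 1505, 2039, 2574, 3108, 3642, 4176, 4710, 5244, 5779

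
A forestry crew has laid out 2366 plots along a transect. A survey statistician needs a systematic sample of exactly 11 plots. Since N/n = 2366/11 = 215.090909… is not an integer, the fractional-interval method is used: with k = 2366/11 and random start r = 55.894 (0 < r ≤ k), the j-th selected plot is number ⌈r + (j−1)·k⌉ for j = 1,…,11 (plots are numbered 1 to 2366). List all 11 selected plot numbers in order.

j=1: r + 0k = 55.894 → ⌈·⌉ = 56
j=2: r + 1k = 270.984909… → ⌈·⌉ = 271
j=3: r + 2k = 486.075818… → ⌈·⌉ = 487
j=4: r + 3k = 701.166727… → ⌈·⌉ = 702
j=5: r + 4k = 916.257636… → ⌈·⌉ = 917
j=6: r + 5k = 1131.348545… → ⌈·⌉ = 1132
j=7: r + 6k = 1346.439454… → ⌈·⌉ = 1347
j=8: r + 7k = 1561.530363… → ⌈·⌉ = 1562
j=9: r + 8k = 1776.621272… → ⌈·⌉ = 1777
j=10: r + 9k = 1991.712181… → ⌈·⌉ = 1992
j=11: r + 10k = 2206.803090… → ⌈·⌉ = 2207

56, 271, 487, 702, 917, 1132, 1347, 1562, 1777, 1992, 2207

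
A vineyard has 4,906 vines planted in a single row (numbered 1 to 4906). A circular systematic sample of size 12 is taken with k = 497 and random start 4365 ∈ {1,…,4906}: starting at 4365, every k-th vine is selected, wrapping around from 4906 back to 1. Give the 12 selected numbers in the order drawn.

Selection 1: 4365
Selection 2: 4365 + 497 = 4862
Selection 3: 4862 + 497 = 5359 → 5359 − 4906 = 453
Selection 4: 453 + 497 = 950
Selection 5: 950 + 497 = 1447
Selection 6: 1447 + 497 = 1944
Selection 7: 1944 + 497 = 2441
Selection 8: 2441 + 497 = 2938
Selection 9: 2938 + 497 = 3435
Selection 10: 3435 + 497 = 3932
Selection 11: 3932 + 497 = 4429
Selection 12: 4429 + 497 = 4926 → 4926 − 4906 = 20

4365, 4862, 453, 950, 1447, 1944, 2441, 2938, 3435, 3932, 4429, 20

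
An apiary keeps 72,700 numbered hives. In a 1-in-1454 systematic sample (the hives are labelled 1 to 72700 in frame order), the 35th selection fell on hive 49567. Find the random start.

131

k = 1454
r = 49567 − (35−1)×1454 = 49567 − 49436 = 131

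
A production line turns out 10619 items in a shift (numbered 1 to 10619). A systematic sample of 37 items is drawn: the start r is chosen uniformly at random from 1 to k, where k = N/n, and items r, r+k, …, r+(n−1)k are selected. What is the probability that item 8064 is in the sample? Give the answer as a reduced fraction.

1/287

k = 10619/37 = 287.
Item 8064 is selected iff r ≡ 8064 (mod 287); exactly one such r in {1,…,287}.
Inclusion probability = 1/287.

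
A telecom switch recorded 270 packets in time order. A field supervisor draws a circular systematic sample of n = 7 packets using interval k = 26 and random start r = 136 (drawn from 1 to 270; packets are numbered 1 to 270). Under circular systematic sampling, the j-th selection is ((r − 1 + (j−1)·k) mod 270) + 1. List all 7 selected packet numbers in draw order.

136, 162, 188, 214, 240, 266, 22

Selection 1: 136
Selection 2: 136 + 26 = 162
Selection 3: 162 + 26 = 188
Selection 4: 188 + 26 = 214
Selection 5: 214 + 26 = 240
Selection 6: 240 + 26 = 266
Selection 7: 266 + 26 = 292 → 292 − 270 = 22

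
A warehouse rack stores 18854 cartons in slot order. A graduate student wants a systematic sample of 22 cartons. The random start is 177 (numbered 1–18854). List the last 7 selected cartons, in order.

k = N/n = 18854/22 = 857
16th selection = 177 + 15×857 = 13032
17th: 13032 + 857 = 13889
18th: 13889 + 857 = 14746
19th: 14746 + 857 = 15603
20th: 15603 + 857 = 16460
21st: 16460 + 857 = 17317
22nd: 17317 + 857 = 18174

13032, 13889, 14746, 15603, 16460, 17317, 18174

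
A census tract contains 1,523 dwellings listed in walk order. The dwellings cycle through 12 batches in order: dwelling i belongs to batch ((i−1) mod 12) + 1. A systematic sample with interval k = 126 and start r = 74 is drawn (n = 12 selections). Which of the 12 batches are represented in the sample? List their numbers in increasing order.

Consecutive selections differ by k = 126, so their batch numbers differ by 126 mod 12 = 6.
gcd(126, 12) = 6, so the sample visits 12/6 = 2 distinct residues mod 12.
Start 74 is batch 2; the batches hit are 2, 8.

2, 8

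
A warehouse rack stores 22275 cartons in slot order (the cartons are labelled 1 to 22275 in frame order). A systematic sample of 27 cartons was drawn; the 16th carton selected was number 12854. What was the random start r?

479

k = 22275/27 = 825
r = 12854 − (16−1)×825 = 12854 − 12375 = 479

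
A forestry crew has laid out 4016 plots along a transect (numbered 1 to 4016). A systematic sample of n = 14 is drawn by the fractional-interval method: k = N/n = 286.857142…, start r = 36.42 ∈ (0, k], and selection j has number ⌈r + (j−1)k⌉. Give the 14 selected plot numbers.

j=1: r + 0k = 36.42 → ⌈·⌉ = 37
j=2: r + 1k = 323.277142… → ⌈·⌉ = 324
j=3: r + 2k = 610.134285… → ⌈·⌉ = 611
j=4: r + 3k = 896.991428… → ⌈·⌉ = 897
j=5: r + 4k = 1183.848571… → ⌈·⌉ = 1184
j=6: r + 5k = 1470.705714… → ⌈·⌉ = 1471
j=7: r + 6k = 1757.562857… → ⌈·⌉ = 1758
j=8: r + 7k = 2044.42 → ⌈·⌉ = 2045
j=9: r + 8k = 2331.277142… → ⌈·⌉ = 2332
j=10: r + 9k = 2618.134285… → ⌈·⌉ = 2619
j=11: r + 10k = 2904.991428… → ⌈·⌉ = 2905
j=12: r + 11k = 3191.848571… → ⌈·⌉ = 3192
j=13: r + 12k = 3478.705714… → ⌈·⌉ = 3479
j=14: r + 13k = 3765.562857… → ⌈·⌉ = 3766

37, 324, 611, 897, 1184, 1471, 1758, 2045, 2332, 2619, 2905, 3192, 3479, 3766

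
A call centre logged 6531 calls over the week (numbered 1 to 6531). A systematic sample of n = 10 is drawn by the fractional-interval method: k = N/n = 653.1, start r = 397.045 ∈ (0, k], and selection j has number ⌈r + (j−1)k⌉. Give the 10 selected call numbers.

j=1: r + 0k = 397.045 → ⌈·⌉ = 398
j=2: r + 1k = 1050.145 → ⌈·⌉ = 1051
j=3: r + 2k = 1703.245 → ⌈·⌉ = 1704
j=4: r + 3k = 2356.345 → ⌈·⌉ = 2357
j=5: r + 4k = 3009.445 → ⌈·⌉ = 3010
j=6: r + 5k = 3662.545 → ⌈·⌉ = 3663
j=7: r + 6k = 4315.645 → ⌈·⌉ = 4316
j=8: r + 7k = 4968.745 → ⌈·⌉ = 4969
j=9: r + 8k = 5621.845 → ⌈·⌉ = 5622
j=10: r + 9k = 6274.945 → ⌈·⌉ = 6275

398, 1051, 1704, 2357, 3010, 3663, 4316, 4969, 5622, 6275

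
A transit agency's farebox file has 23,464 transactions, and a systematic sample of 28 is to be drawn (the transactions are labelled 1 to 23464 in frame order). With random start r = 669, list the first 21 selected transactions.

k = N/n = 23464/28 = 838
transaction 1: 669
transaction 2: 669 + 838 = 1507
transaction 3: 1507 + 838 = 2345
transaction 4: 2345 + 838 = 3183
transaction 5: 3183 + 838 = 4021
transaction 6: 4021 + 838 = 4859
transaction 7: 4859 + 838 = 5697
transaction 8: 5697 + 838 = 6535
transaction 9: 6535 + 838 = 7373
transaction 10: 7373 + 838 = 8211
transaction 11: 8211 + 838 = 9049
transaction 12: 9049 + 838 = 9887
transaction 13: 9887 + 838 = 10725
transaction 14: 10725 + 838 = 11563
transaction 15: 11563 + 838 = 12401
transaction 16: 12401 + 838 = 13239
transaction 17: 13239 + 838 = 14077
transaction 18: 14077 + 838 = 14915
transaction 19: 14915 + 838 = 15753
transaction 20: 15753 + 838 = 16591
transaction 21: 16591 + 838 = 17429

669, 1507, 2345, 3183, 4021, 4859, 5697, 6535, 7373, 8211, 9049, 9887, 10725, 11563, 12401, 13239, 14077, 14915, 15753, 16591, 17429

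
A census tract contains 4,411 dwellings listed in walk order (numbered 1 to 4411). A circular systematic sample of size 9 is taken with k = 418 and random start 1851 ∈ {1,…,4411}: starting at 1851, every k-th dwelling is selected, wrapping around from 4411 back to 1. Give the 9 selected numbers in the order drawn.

1851, 2269, 2687, 3105, 3523, 3941, 4359, 366, 784

Selection 1: 1851
Selection 2: 1851 + 418 = 2269
Selection 3: 2269 + 418 = 2687
Selection 4: 2687 + 418 = 3105
Selection 5: 3105 + 418 = 3523
Selection 6: 3523 + 418 = 3941
Selection 7: 3941 + 418 = 4359
Selection 8: 4359 + 418 = 4777 → 4777 − 4411 = 366
Selection 9: 366 + 418 = 784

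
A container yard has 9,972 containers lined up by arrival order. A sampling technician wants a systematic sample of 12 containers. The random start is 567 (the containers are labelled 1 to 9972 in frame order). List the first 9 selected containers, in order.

k = N/n = 9972/12 = 831
container 1: 567
container 2: 567 + 831 = 1398
container 3: 1398 + 831 = 2229
container 4: 2229 + 831 = 3060
container 5: 3060 + 831 = 3891
container 6: 3891 + 831 = 4722
container 7: 4722 + 831 = 5553
container 8: 5553 + 831 = 6384
container 9: 6384 + 831 = 7215

567, 1398, 2229, 3060, 3891, 4722, 5553, 6384, 7215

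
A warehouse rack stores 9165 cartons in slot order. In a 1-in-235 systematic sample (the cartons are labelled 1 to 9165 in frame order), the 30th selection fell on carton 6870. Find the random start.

k = 235
r = 6870 − (30−1)×235 = 6870 − 6815 = 55

55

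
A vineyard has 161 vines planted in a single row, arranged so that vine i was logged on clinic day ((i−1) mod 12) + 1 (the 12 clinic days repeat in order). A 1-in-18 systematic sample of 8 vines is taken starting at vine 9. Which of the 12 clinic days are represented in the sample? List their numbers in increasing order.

3, 9

Consecutive selections differ by k = 18, so their clinic day numbers differ by 18 mod 12 = 6.
gcd(18, 12) = 6, so the sample visits 12/6 = 2 distinct residues mod 12.
Start 9 is clinic day 9; the clinic days hit are 3, 9.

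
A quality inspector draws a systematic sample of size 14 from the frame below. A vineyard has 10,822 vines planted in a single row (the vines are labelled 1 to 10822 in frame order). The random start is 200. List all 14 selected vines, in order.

k = N/n = 10822/14 = 773
vine 1: 200
vine 2: 200 + 773 = 973
vine 3: 973 + 773 = 1746
vine 4: 1746 + 773 = 2519
vine 5: 2519 + 773 = 3292
vine 6: 3292 + 773 = 4065
vine 7: 4065 + 773 = 4838
vine 8: 4838 + 773 = 5611
vine 9: 5611 + 773 = 6384
vine 10: 6384 + 773 = 7157
vine 11: 7157 + 773 = 7930
vine 12: 7930 + 773 = 8703
vine 13: 8703 + 773 = 9476
vine 14: 9476 + 773 = 10249

200, 973, 1746, 2519, 3292, 4065, 4838, 5611, 6384, 7157, 7930, 8703, 9476, 10249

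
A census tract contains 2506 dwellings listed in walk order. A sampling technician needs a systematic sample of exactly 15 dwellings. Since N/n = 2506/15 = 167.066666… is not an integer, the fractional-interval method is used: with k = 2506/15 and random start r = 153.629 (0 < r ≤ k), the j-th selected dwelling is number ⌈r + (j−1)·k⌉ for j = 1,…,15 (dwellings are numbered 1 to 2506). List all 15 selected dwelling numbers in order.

154, 321, 488, 655, 822, 989, 1157, 1324, 1491, 1658, 1825, 1992, 2159, 2326, 2493

j=1: r + 0k = 153.629 → ⌈·⌉ = 154
j=2: r + 1k = 320.695666… → ⌈·⌉ = 321
j=3: r + 2k = 487.762333… → ⌈·⌉ = 488
j=4: r + 3k = 654.829 → ⌈·⌉ = 655
j=5: r + 4k = 821.895666… → ⌈·⌉ = 822
j=6: r + 5k = 988.962333… → ⌈·⌉ = 989
j=7: r + 6k = 1156.029 → ⌈·⌉ = 1157
j=8: r + 7k = 1323.095666… → ⌈·⌉ = 1324
j=9: r + 8k = 1490.162333… → ⌈·⌉ = 1491
j=10: r + 9k = 1657.229 → ⌈·⌉ = 1658
j=11: r + 10k = 1824.295666… → ⌈·⌉ = 1825
j=12: r + 11k = 1991.362333… → ⌈·⌉ = 1992
j=13: r + 12k = 2158.429 → ⌈·⌉ = 2159
j=14: r + 13k = 2325.495666… → ⌈·⌉ = 2326
j=15: r + 14k = 2492.562333… → ⌈·⌉ = 2493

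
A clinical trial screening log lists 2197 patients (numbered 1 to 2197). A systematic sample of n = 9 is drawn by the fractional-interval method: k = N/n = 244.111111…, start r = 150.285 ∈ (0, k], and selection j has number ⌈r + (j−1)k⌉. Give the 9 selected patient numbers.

151, 395, 639, 883, 1127, 1371, 1615, 1860, 2104

j=1: r + 0k = 150.285 → ⌈·⌉ = 151
j=2: r + 1k = 394.396111… → ⌈·⌉ = 395
j=3: r + 2k = 638.507222… → ⌈·⌉ = 639
j=4: r + 3k = 882.618333… → ⌈·⌉ = 883
j=5: r + 4k = 1126.729444… → ⌈·⌉ = 1127
j=6: r + 5k = 1370.840555… → ⌈·⌉ = 1371
j=7: r + 6k = 1614.951666… → ⌈·⌉ = 1615
j=8: r + 7k = 1859.062777… → ⌈·⌉ = 1860
j=9: r + 8k = 2103.173888… → ⌈·⌉ = 2104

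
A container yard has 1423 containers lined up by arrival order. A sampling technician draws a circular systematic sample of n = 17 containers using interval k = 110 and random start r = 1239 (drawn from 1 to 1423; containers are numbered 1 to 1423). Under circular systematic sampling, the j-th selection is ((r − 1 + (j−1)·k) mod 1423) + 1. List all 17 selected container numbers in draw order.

Selection 1: 1239
Selection 2: 1239 + 110 = 1349
Selection 3: 1349 + 110 = 1459 → 1459 − 1423 = 36
Selection 4: 36 + 110 = 146
Selection 5: 146 + 110 = 256
Selection 6: 256 + 110 = 366
Selection 7: 366 + 110 = 476
Selection 8: 476 + 110 = 586
Selection 9: 586 + 110 = 696
Selection 10: 696 + 110 = 806
Selection 11: 806 + 110 = 916
Selection 12: 916 + 110 = 1026
Selection 13: 1026 + 110 = 1136
Selection 14: 1136 + 110 = 1246
Selection 15: 1246 + 110 = 1356
Selection 16: 1356 + 110 = 1466 → 1466 − 1423 = 43
Selection 17: 43 + 110 = 153

1239, 1349, 36, 146, 256, 366, 476, 586, 696, 806, 916, 1026, 1136, 1246, 1356, 43, 153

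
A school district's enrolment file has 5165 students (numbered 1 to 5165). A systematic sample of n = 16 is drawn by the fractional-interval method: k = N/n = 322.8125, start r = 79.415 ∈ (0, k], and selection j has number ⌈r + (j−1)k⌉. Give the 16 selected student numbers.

j=1: r + 0k = 79.415 → ⌈·⌉ = 80
j=2: r + 1k = 402.2275 → ⌈·⌉ = 403
j=3: r + 2k = 725.04 → ⌈·⌉ = 726
j=4: r + 3k = 1047.8525 → ⌈·⌉ = 1048
j=5: r + 4k = 1370.665 → ⌈·⌉ = 1371
j=6: r + 5k = 1693.4775 → ⌈·⌉ = 1694
j=7: r + 6k = 2016.29 → ⌈·⌉ = 2017
j=8: r + 7k = 2339.1025 → ⌈·⌉ = 2340
j=9: r + 8k = 2661.915 → ⌈·⌉ = 2662
j=10: r + 9k = 2984.7275 → ⌈·⌉ = 2985
j=11: r + 10k = 3307.54 → ⌈·⌉ = 3308
j=12: r + 11k = 3630.3525 → ⌈·⌉ = 3631
j=13: r + 12k = 3953.165 → ⌈·⌉ = 3954
j=14: r + 13k = 4275.9775 → ⌈·⌉ = 4276
j=15: r + 14k = 4598.79 → ⌈·⌉ = 4599
j=16: r + 15k = 4921.6025 → ⌈·⌉ = 4922

80, 403, 726, 1048, 1371, 1694, 2017, 2340, 2662, 2985, 3308, 3631, 3954, 4276, 4599, 4922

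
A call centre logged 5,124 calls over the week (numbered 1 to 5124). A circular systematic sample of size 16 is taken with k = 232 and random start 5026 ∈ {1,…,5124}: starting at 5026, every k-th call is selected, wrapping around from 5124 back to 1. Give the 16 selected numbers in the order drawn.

Selection 1: 5026
Selection 2: 5026 + 232 = 5258 → 5258 − 5124 = 134
Selection 3: 134 + 232 = 366
Selection 4: 366 + 232 = 598
Selection 5: 598 + 232 = 830
Selection 6: 830 + 232 = 1062
Selection 7: 1062 + 232 = 1294
Selection 8: 1294 + 232 = 1526
Selection 9: 1526 + 232 = 1758
Selection 10: 1758 + 232 = 1990
Selection 11: 1990 + 232 = 2222
Selection 12: 2222 + 232 = 2454
Selection 13: 2454 + 232 = 2686
Selection 14: 2686 + 232 = 2918
Selection 15: 2918 + 232 = 3150
Selection 16: 3150 + 232 = 3382

5026, 134, 366, 598, 830, 1062, 1294, 1526, 1758, 1990, 2222, 2454, 2686, 2918, 3150, 3382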